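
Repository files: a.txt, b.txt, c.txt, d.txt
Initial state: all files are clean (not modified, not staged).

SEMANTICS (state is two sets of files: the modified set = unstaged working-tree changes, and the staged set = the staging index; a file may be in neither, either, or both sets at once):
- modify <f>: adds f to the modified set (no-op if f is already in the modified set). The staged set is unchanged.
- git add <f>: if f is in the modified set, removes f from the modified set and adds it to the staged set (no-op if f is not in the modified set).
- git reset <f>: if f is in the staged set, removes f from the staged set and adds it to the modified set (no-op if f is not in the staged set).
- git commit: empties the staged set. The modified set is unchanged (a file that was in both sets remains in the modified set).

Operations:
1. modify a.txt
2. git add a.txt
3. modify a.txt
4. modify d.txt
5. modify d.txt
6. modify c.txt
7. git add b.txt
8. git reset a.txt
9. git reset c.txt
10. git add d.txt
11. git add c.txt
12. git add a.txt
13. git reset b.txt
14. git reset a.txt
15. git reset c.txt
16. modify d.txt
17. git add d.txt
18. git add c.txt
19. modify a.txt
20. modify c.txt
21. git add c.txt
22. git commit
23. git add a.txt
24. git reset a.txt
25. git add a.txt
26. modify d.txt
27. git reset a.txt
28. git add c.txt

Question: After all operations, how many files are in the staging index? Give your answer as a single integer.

Answer: 0

Derivation:
After op 1 (modify a.txt): modified={a.txt} staged={none}
After op 2 (git add a.txt): modified={none} staged={a.txt}
After op 3 (modify a.txt): modified={a.txt} staged={a.txt}
After op 4 (modify d.txt): modified={a.txt, d.txt} staged={a.txt}
After op 5 (modify d.txt): modified={a.txt, d.txt} staged={a.txt}
After op 6 (modify c.txt): modified={a.txt, c.txt, d.txt} staged={a.txt}
After op 7 (git add b.txt): modified={a.txt, c.txt, d.txt} staged={a.txt}
After op 8 (git reset a.txt): modified={a.txt, c.txt, d.txt} staged={none}
After op 9 (git reset c.txt): modified={a.txt, c.txt, d.txt} staged={none}
After op 10 (git add d.txt): modified={a.txt, c.txt} staged={d.txt}
After op 11 (git add c.txt): modified={a.txt} staged={c.txt, d.txt}
After op 12 (git add a.txt): modified={none} staged={a.txt, c.txt, d.txt}
After op 13 (git reset b.txt): modified={none} staged={a.txt, c.txt, d.txt}
After op 14 (git reset a.txt): modified={a.txt} staged={c.txt, d.txt}
After op 15 (git reset c.txt): modified={a.txt, c.txt} staged={d.txt}
After op 16 (modify d.txt): modified={a.txt, c.txt, d.txt} staged={d.txt}
After op 17 (git add d.txt): modified={a.txt, c.txt} staged={d.txt}
After op 18 (git add c.txt): modified={a.txt} staged={c.txt, d.txt}
After op 19 (modify a.txt): modified={a.txt} staged={c.txt, d.txt}
After op 20 (modify c.txt): modified={a.txt, c.txt} staged={c.txt, d.txt}
After op 21 (git add c.txt): modified={a.txt} staged={c.txt, d.txt}
After op 22 (git commit): modified={a.txt} staged={none}
After op 23 (git add a.txt): modified={none} staged={a.txt}
After op 24 (git reset a.txt): modified={a.txt} staged={none}
After op 25 (git add a.txt): modified={none} staged={a.txt}
After op 26 (modify d.txt): modified={d.txt} staged={a.txt}
After op 27 (git reset a.txt): modified={a.txt, d.txt} staged={none}
After op 28 (git add c.txt): modified={a.txt, d.txt} staged={none}
Final staged set: {none} -> count=0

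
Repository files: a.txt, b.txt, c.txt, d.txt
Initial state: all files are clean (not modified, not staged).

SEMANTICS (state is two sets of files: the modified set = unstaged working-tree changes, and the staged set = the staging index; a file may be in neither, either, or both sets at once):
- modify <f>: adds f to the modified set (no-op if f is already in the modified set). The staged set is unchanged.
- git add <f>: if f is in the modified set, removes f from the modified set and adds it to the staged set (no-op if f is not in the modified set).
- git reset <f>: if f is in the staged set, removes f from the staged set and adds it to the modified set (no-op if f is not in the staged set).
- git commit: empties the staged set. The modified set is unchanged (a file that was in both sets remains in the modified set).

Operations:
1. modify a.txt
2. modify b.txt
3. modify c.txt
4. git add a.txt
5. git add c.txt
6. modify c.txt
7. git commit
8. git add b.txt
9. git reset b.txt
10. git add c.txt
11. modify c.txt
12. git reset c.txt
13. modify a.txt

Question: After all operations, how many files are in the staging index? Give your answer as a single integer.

Answer: 0

Derivation:
After op 1 (modify a.txt): modified={a.txt} staged={none}
After op 2 (modify b.txt): modified={a.txt, b.txt} staged={none}
After op 3 (modify c.txt): modified={a.txt, b.txt, c.txt} staged={none}
After op 4 (git add a.txt): modified={b.txt, c.txt} staged={a.txt}
After op 5 (git add c.txt): modified={b.txt} staged={a.txt, c.txt}
After op 6 (modify c.txt): modified={b.txt, c.txt} staged={a.txt, c.txt}
After op 7 (git commit): modified={b.txt, c.txt} staged={none}
After op 8 (git add b.txt): modified={c.txt} staged={b.txt}
After op 9 (git reset b.txt): modified={b.txt, c.txt} staged={none}
After op 10 (git add c.txt): modified={b.txt} staged={c.txt}
After op 11 (modify c.txt): modified={b.txt, c.txt} staged={c.txt}
After op 12 (git reset c.txt): modified={b.txt, c.txt} staged={none}
After op 13 (modify a.txt): modified={a.txt, b.txt, c.txt} staged={none}
Final staged set: {none} -> count=0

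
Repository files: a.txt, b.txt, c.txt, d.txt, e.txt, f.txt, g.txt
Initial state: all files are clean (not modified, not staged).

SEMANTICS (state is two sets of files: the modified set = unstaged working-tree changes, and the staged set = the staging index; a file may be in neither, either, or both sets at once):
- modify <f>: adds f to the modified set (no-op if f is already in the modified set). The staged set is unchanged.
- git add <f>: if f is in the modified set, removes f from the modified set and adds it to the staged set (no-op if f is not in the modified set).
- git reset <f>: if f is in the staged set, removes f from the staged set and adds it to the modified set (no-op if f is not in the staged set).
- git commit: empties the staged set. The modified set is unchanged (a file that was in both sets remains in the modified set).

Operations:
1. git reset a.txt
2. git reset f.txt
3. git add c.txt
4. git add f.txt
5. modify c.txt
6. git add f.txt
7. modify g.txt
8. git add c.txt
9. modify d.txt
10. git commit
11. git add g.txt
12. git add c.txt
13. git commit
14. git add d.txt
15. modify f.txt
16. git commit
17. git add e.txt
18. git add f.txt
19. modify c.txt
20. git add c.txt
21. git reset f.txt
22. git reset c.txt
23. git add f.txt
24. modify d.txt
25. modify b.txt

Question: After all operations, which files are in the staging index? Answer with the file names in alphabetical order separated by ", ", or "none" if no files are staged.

Answer: f.txt

Derivation:
After op 1 (git reset a.txt): modified={none} staged={none}
After op 2 (git reset f.txt): modified={none} staged={none}
After op 3 (git add c.txt): modified={none} staged={none}
After op 4 (git add f.txt): modified={none} staged={none}
After op 5 (modify c.txt): modified={c.txt} staged={none}
After op 6 (git add f.txt): modified={c.txt} staged={none}
After op 7 (modify g.txt): modified={c.txt, g.txt} staged={none}
After op 8 (git add c.txt): modified={g.txt} staged={c.txt}
After op 9 (modify d.txt): modified={d.txt, g.txt} staged={c.txt}
After op 10 (git commit): modified={d.txt, g.txt} staged={none}
After op 11 (git add g.txt): modified={d.txt} staged={g.txt}
After op 12 (git add c.txt): modified={d.txt} staged={g.txt}
After op 13 (git commit): modified={d.txt} staged={none}
After op 14 (git add d.txt): modified={none} staged={d.txt}
After op 15 (modify f.txt): modified={f.txt} staged={d.txt}
After op 16 (git commit): modified={f.txt} staged={none}
After op 17 (git add e.txt): modified={f.txt} staged={none}
After op 18 (git add f.txt): modified={none} staged={f.txt}
After op 19 (modify c.txt): modified={c.txt} staged={f.txt}
After op 20 (git add c.txt): modified={none} staged={c.txt, f.txt}
After op 21 (git reset f.txt): modified={f.txt} staged={c.txt}
After op 22 (git reset c.txt): modified={c.txt, f.txt} staged={none}
After op 23 (git add f.txt): modified={c.txt} staged={f.txt}
After op 24 (modify d.txt): modified={c.txt, d.txt} staged={f.txt}
After op 25 (modify b.txt): modified={b.txt, c.txt, d.txt} staged={f.txt}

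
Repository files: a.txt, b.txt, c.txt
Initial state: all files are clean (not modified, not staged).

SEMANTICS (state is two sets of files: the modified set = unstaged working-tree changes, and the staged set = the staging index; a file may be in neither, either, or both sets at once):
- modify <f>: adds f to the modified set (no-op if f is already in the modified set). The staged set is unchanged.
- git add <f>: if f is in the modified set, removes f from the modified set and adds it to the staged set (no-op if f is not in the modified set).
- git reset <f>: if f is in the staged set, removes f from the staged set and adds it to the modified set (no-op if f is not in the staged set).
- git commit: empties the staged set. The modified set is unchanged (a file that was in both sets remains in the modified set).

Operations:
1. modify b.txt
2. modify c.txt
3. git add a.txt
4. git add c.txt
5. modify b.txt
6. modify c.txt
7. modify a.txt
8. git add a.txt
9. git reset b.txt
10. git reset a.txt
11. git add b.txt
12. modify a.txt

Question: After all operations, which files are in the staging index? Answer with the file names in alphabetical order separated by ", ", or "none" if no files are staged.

Answer: b.txt, c.txt

Derivation:
After op 1 (modify b.txt): modified={b.txt} staged={none}
After op 2 (modify c.txt): modified={b.txt, c.txt} staged={none}
After op 3 (git add a.txt): modified={b.txt, c.txt} staged={none}
After op 4 (git add c.txt): modified={b.txt} staged={c.txt}
After op 5 (modify b.txt): modified={b.txt} staged={c.txt}
After op 6 (modify c.txt): modified={b.txt, c.txt} staged={c.txt}
After op 7 (modify a.txt): modified={a.txt, b.txt, c.txt} staged={c.txt}
After op 8 (git add a.txt): modified={b.txt, c.txt} staged={a.txt, c.txt}
After op 9 (git reset b.txt): modified={b.txt, c.txt} staged={a.txt, c.txt}
After op 10 (git reset a.txt): modified={a.txt, b.txt, c.txt} staged={c.txt}
After op 11 (git add b.txt): modified={a.txt, c.txt} staged={b.txt, c.txt}
After op 12 (modify a.txt): modified={a.txt, c.txt} staged={b.txt, c.txt}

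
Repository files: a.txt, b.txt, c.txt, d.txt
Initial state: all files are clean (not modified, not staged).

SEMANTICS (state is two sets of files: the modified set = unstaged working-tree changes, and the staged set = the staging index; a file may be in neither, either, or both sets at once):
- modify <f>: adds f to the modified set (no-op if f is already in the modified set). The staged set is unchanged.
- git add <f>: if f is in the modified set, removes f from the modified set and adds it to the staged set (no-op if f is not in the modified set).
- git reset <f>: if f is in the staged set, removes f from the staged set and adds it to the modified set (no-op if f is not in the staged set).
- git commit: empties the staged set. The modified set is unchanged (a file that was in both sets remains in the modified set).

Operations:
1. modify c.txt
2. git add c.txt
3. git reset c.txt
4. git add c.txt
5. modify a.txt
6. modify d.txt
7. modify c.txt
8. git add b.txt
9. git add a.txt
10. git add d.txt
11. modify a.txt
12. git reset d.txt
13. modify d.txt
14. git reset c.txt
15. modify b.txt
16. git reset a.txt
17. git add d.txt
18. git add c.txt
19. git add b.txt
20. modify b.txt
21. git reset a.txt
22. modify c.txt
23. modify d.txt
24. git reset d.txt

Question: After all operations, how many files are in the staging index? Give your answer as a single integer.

After op 1 (modify c.txt): modified={c.txt} staged={none}
After op 2 (git add c.txt): modified={none} staged={c.txt}
After op 3 (git reset c.txt): modified={c.txt} staged={none}
After op 4 (git add c.txt): modified={none} staged={c.txt}
After op 5 (modify a.txt): modified={a.txt} staged={c.txt}
After op 6 (modify d.txt): modified={a.txt, d.txt} staged={c.txt}
After op 7 (modify c.txt): modified={a.txt, c.txt, d.txt} staged={c.txt}
After op 8 (git add b.txt): modified={a.txt, c.txt, d.txt} staged={c.txt}
After op 9 (git add a.txt): modified={c.txt, d.txt} staged={a.txt, c.txt}
After op 10 (git add d.txt): modified={c.txt} staged={a.txt, c.txt, d.txt}
After op 11 (modify a.txt): modified={a.txt, c.txt} staged={a.txt, c.txt, d.txt}
After op 12 (git reset d.txt): modified={a.txt, c.txt, d.txt} staged={a.txt, c.txt}
After op 13 (modify d.txt): modified={a.txt, c.txt, d.txt} staged={a.txt, c.txt}
After op 14 (git reset c.txt): modified={a.txt, c.txt, d.txt} staged={a.txt}
After op 15 (modify b.txt): modified={a.txt, b.txt, c.txt, d.txt} staged={a.txt}
After op 16 (git reset a.txt): modified={a.txt, b.txt, c.txt, d.txt} staged={none}
After op 17 (git add d.txt): modified={a.txt, b.txt, c.txt} staged={d.txt}
After op 18 (git add c.txt): modified={a.txt, b.txt} staged={c.txt, d.txt}
After op 19 (git add b.txt): modified={a.txt} staged={b.txt, c.txt, d.txt}
After op 20 (modify b.txt): modified={a.txt, b.txt} staged={b.txt, c.txt, d.txt}
After op 21 (git reset a.txt): modified={a.txt, b.txt} staged={b.txt, c.txt, d.txt}
After op 22 (modify c.txt): modified={a.txt, b.txt, c.txt} staged={b.txt, c.txt, d.txt}
After op 23 (modify d.txt): modified={a.txt, b.txt, c.txt, d.txt} staged={b.txt, c.txt, d.txt}
After op 24 (git reset d.txt): modified={a.txt, b.txt, c.txt, d.txt} staged={b.txt, c.txt}
Final staged set: {b.txt, c.txt} -> count=2

Answer: 2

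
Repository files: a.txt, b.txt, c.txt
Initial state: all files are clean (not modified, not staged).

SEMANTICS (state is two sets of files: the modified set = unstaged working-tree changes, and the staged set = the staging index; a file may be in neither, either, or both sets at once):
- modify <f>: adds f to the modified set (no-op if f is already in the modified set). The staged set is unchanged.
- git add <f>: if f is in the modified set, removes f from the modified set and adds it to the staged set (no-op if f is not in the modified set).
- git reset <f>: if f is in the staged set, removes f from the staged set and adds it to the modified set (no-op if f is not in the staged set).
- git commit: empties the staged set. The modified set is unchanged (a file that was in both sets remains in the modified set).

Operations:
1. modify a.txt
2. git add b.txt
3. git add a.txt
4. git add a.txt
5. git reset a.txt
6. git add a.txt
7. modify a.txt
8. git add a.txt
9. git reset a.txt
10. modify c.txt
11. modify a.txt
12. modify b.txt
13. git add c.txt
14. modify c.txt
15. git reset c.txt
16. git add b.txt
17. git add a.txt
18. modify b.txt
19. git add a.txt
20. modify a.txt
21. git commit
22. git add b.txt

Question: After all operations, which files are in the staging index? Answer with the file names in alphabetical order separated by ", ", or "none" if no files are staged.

After op 1 (modify a.txt): modified={a.txt} staged={none}
After op 2 (git add b.txt): modified={a.txt} staged={none}
After op 3 (git add a.txt): modified={none} staged={a.txt}
After op 4 (git add a.txt): modified={none} staged={a.txt}
After op 5 (git reset a.txt): modified={a.txt} staged={none}
After op 6 (git add a.txt): modified={none} staged={a.txt}
After op 7 (modify a.txt): modified={a.txt} staged={a.txt}
After op 8 (git add a.txt): modified={none} staged={a.txt}
After op 9 (git reset a.txt): modified={a.txt} staged={none}
After op 10 (modify c.txt): modified={a.txt, c.txt} staged={none}
After op 11 (modify a.txt): modified={a.txt, c.txt} staged={none}
After op 12 (modify b.txt): modified={a.txt, b.txt, c.txt} staged={none}
After op 13 (git add c.txt): modified={a.txt, b.txt} staged={c.txt}
After op 14 (modify c.txt): modified={a.txt, b.txt, c.txt} staged={c.txt}
After op 15 (git reset c.txt): modified={a.txt, b.txt, c.txt} staged={none}
After op 16 (git add b.txt): modified={a.txt, c.txt} staged={b.txt}
After op 17 (git add a.txt): modified={c.txt} staged={a.txt, b.txt}
After op 18 (modify b.txt): modified={b.txt, c.txt} staged={a.txt, b.txt}
After op 19 (git add a.txt): modified={b.txt, c.txt} staged={a.txt, b.txt}
After op 20 (modify a.txt): modified={a.txt, b.txt, c.txt} staged={a.txt, b.txt}
After op 21 (git commit): modified={a.txt, b.txt, c.txt} staged={none}
After op 22 (git add b.txt): modified={a.txt, c.txt} staged={b.txt}

Answer: b.txt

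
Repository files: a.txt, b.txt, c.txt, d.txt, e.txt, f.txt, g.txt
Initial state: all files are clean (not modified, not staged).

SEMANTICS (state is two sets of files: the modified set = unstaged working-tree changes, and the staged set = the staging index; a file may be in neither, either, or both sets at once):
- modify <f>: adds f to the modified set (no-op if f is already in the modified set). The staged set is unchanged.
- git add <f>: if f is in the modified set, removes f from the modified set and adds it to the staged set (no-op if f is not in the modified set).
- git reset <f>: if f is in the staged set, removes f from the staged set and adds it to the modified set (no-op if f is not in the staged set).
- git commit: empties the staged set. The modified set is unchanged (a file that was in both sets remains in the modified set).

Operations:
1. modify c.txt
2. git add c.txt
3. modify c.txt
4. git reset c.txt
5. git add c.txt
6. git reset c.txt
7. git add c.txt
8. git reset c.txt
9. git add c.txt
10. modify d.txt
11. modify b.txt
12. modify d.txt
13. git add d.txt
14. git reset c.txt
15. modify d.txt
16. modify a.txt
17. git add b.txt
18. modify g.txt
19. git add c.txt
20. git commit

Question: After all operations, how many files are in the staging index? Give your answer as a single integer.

After op 1 (modify c.txt): modified={c.txt} staged={none}
After op 2 (git add c.txt): modified={none} staged={c.txt}
After op 3 (modify c.txt): modified={c.txt} staged={c.txt}
After op 4 (git reset c.txt): modified={c.txt} staged={none}
After op 5 (git add c.txt): modified={none} staged={c.txt}
After op 6 (git reset c.txt): modified={c.txt} staged={none}
After op 7 (git add c.txt): modified={none} staged={c.txt}
After op 8 (git reset c.txt): modified={c.txt} staged={none}
After op 9 (git add c.txt): modified={none} staged={c.txt}
After op 10 (modify d.txt): modified={d.txt} staged={c.txt}
After op 11 (modify b.txt): modified={b.txt, d.txt} staged={c.txt}
After op 12 (modify d.txt): modified={b.txt, d.txt} staged={c.txt}
After op 13 (git add d.txt): modified={b.txt} staged={c.txt, d.txt}
After op 14 (git reset c.txt): modified={b.txt, c.txt} staged={d.txt}
After op 15 (modify d.txt): modified={b.txt, c.txt, d.txt} staged={d.txt}
After op 16 (modify a.txt): modified={a.txt, b.txt, c.txt, d.txt} staged={d.txt}
After op 17 (git add b.txt): modified={a.txt, c.txt, d.txt} staged={b.txt, d.txt}
After op 18 (modify g.txt): modified={a.txt, c.txt, d.txt, g.txt} staged={b.txt, d.txt}
After op 19 (git add c.txt): modified={a.txt, d.txt, g.txt} staged={b.txt, c.txt, d.txt}
After op 20 (git commit): modified={a.txt, d.txt, g.txt} staged={none}
Final staged set: {none} -> count=0

Answer: 0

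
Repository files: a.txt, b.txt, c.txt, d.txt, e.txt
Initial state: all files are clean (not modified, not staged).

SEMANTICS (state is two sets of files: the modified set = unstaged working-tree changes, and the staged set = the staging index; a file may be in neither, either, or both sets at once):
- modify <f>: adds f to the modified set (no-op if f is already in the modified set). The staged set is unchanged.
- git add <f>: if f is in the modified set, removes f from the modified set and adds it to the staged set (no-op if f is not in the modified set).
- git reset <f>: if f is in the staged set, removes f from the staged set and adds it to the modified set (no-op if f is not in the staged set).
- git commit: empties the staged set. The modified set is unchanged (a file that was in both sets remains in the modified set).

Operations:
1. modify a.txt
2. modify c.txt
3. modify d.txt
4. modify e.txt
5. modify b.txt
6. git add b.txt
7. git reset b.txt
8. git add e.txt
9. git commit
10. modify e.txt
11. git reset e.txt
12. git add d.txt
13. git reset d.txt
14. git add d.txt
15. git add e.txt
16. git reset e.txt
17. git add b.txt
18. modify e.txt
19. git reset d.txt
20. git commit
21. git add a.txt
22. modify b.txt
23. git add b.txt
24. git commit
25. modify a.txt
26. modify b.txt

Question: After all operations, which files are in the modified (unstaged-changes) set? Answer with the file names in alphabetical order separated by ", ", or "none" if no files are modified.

After op 1 (modify a.txt): modified={a.txt} staged={none}
After op 2 (modify c.txt): modified={a.txt, c.txt} staged={none}
After op 3 (modify d.txt): modified={a.txt, c.txt, d.txt} staged={none}
After op 4 (modify e.txt): modified={a.txt, c.txt, d.txt, e.txt} staged={none}
After op 5 (modify b.txt): modified={a.txt, b.txt, c.txt, d.txt, e.txt} staged={none}
After op 6 (git add b.txt): modified={a.txt, c.txt, d.txt, e.txt} staged={b.txt}
After op 7 (git reset b.txt): modified={a.txt, b.txt, c.txt, d.txt, e.txt} staged={none}
After op 8 (git add e.txt): modified={a.txt, b.txt, c.txt, d.txt} staged={e.txt}
After op 9 (git commit): modified={a.txt, b.txt, c.txt, d.txt} staged={none}
After op 10 (modify e.txt): modified={a.txt, b.txt, c.txt, d.txt, e.txt} staged={none}
After op 11 (git reset e.txt): modified={a.txt, b.txt, c.txt, d.txt, e.txt} staged={none}
After op 12 (git add d.txt): modified={a.txt, b.txt, c.txt, e.txt} staged={d.txt}
After op 13 (git reset d.txt): modified={a.txt, b.txt, c.txt, d.txt, e.txt} staged={none}
After op 14 (git add d.txt): modified={a.txt, b.txt, c.txt, e.txt} staged={d.txt}
After op 15 (git add e.txt): modified={a.txt, b.txt, c.txt} staged={d.txt, e.txt}
After op 16 (git reset e.txt): modified={a.txt, b.txt, c.txt, e.txt} staged={d.txt}
After op 17 (git add b.txt): modified={a.txt, c.txt, e.txt} staged={b.txt, d.txt}
After op 18 (modify e.txt): modified={a.txt, c.txt, e.txt} staged={b.txt, d.txt}
After op 19 (git reset d.txt): modified={a.txt, c.txt, d.txt, e.txt} staged={b.txt}
After op 20 (git commit): modified={a.txt, c.txt, d.txt, e.txt} staged={none}
After op 21 (git add a.txt): modified={c.txt, d.txt, e.txt} staged={a.txt}
After op 22 (modify b.txt): modified={b.txt, c.txt, d.txt, e.txt} staged={a.txt}
After op 23 (git add b.txt): modified={c.txt, d.txt, e.txt} staged={a.txt, b.txt}
After op 24 (git commit): modified={c.txt, d.txt, e.txt} staged={none}
After op 25 (modify a.txt): modified={a.txt, c.txt, d.txt, e.txt} staged={none}
After op 26 (modify b.txt): modified={a.txt, b.txt, c.txt, d.txt, e.txt} staged={none}

Answer: a.txt, b.txt, c.txt, d.txt, e.txt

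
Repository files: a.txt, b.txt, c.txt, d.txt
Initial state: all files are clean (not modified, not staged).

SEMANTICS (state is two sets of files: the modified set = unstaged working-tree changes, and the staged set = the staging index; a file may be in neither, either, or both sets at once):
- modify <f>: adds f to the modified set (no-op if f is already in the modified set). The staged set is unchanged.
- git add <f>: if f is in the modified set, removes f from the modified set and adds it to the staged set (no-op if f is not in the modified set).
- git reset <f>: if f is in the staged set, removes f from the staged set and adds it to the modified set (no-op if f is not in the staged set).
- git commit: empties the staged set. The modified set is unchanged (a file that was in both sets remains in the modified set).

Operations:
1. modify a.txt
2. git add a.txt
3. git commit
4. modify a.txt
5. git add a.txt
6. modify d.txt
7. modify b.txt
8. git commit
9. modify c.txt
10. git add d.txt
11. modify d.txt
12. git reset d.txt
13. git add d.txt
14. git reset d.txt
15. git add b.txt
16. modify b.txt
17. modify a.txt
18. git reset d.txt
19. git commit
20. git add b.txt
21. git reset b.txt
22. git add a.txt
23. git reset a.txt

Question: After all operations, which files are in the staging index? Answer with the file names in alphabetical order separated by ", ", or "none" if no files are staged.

After op 1 (modify a.txt): modified={a.txt} staged={none}
After op 2 (git add a.txt): modified={none} staged={a.txt}
After op 3 (git commit): modified={none} staged={none}
After op 4 (modify a.txt): modified={a.txt} staged={none}
After op 5 (git add a.txt): modified={none} staged={a.txt}
After op 6 (modify d.txt): modified={d.txt} staged={a.txt}
After op 7 (modify b.txt): modified={b.txt, d.txt} staged={a.txt}
After op 8 (git commit): modified={b.txt, d.txt} staged={none}
After op 9 (modify c.txt): modified={b.txt, c.txt, d.txt} staged={none}
After op 10 (git add d.txt): modified={b.txt, c.txt} staged={d.txt}
After op 11 (modify d.txt): modified={b.txt, c.txt, d.txt} staged={d.txt}
After op 12 (git reset d.txt): modified={b.txt, c.txt, d.txt} staged={none}
After op 13 (git add d.txt): modified={b.txt, c.txt} staged={d.txt}
After op 14 (git reset d.txt): modified={b.txt, c.txt, d.txt} staged={none}
After op 15 (git add b.txt): modified={c.txt, d.txt} staged={b.txt}
After op 16 (modify b.txt): modified={b.txt, c.txt, d.txt} staged={b.txt}
After op 17 (modify a.txt): modified={a.txt, b.txt, c.txt, d.txt} staged={b.txt}
After op 18 (git reset d.txt): modified={a.txt, b.txt, c.txt, d.txt} staged={b.txt}
After op 19 (git commit): modified={a.txt, b.txt, c.txt, d.txt} staged={none}
After op 20 (git add b.txt): modified={a.txt, c.txt, d.txt} staged={b.txt}
After op 21 (git reset b.txt): modified={a.txt, b.txt, c.txt, d.txt} staged={none}
After op 22 (git add a.txt): modified={b.txt, c.txt, d.txt} staged={a.txt}
After op 23 (git reset a.txt): modified={a.txt, b.txt, c.txt, d.txt} staged={none}

Answer: none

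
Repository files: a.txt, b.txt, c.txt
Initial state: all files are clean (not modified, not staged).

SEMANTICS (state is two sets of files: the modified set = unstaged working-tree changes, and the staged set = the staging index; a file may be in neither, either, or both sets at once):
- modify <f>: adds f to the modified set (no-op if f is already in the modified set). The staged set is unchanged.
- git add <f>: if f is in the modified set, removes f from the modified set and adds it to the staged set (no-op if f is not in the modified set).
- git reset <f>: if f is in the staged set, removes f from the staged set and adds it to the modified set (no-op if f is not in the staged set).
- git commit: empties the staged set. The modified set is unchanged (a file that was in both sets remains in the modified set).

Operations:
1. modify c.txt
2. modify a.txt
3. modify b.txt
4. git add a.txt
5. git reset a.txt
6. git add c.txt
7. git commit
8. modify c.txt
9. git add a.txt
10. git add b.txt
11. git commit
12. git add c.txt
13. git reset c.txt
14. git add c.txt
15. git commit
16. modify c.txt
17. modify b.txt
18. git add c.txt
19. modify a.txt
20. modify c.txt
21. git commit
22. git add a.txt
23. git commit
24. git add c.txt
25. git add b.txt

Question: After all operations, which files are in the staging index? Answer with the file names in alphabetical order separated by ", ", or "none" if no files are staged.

Answer: b.txt, c.txt

Derivation:
After op 1 (modify c.txt): modified={c.txt} staged={none}
After op 2 (modify a.txt): modified={a.txt, c.txt} staged={none}
After op 3 (modify b.txt): modified={a.txt, b.txt, c.txt} staged={none}
After op 4 (git add a.txt): modified={b.txt, c.txt} staged={a.txt}
After op 5 (git reset a.txt): modified={a.txt, b.txt, c.txt} staged={none}
After op 6 (git add c.txt): modified={a.txt, b.txt} staged={c.txt}
After op 7 (git commit): modified={a.txt, b.txt} staged={none}
After op 8 (modify c.txt): modified={a.txt, b.txt, c.txt} staged={none}
After op 9 (git add a.txt): modified={b.txt, c.txt} staged={a.txt}
After op 10 (git add b.txt): modified={c.txt} staged={a.txt, b.txt}
After op 11 (git commit): modified={c.txt} staged={none}
After op 12 (git add c.txt): modified={none} staged={c.txt}
After op 13 (git reset c.txt): modified={c.txt} staged={none}
After op 14 (git add c.txt): modified={none} staged={c.txt}
After op 15 (git commit): modified={none} staged={none}
After op 16 (modify c.txt): modified={c.txt} staged={none}
After op 17 (modify b.txt): modified={b.txt, c.txt} staged={none}
After op 18 (git add c.txt): modified={b.txt} staged={c.txt}
After op 19 (modify a.txt): modified={a.txt, b.txt} staged={c.txt}
After op 20 (modify c.txt): modified={a.txt, b.txt, c.txt} staged={c.txt}
After op 21 (git commit): modified={a.txt, b.txt, c.txt} staged={none}
After op 22 (git add a.txt): modified={b.txt, c.txt} staged={a.txt}
After op 23 (git commit): modified={b.txt, c.txt} staged={none}
After op 24 (git add c.txt): modified={b.txt} staged={c.txt}
After op 25 (git add b.txt): modified={none} staged={b.txt, c.txt}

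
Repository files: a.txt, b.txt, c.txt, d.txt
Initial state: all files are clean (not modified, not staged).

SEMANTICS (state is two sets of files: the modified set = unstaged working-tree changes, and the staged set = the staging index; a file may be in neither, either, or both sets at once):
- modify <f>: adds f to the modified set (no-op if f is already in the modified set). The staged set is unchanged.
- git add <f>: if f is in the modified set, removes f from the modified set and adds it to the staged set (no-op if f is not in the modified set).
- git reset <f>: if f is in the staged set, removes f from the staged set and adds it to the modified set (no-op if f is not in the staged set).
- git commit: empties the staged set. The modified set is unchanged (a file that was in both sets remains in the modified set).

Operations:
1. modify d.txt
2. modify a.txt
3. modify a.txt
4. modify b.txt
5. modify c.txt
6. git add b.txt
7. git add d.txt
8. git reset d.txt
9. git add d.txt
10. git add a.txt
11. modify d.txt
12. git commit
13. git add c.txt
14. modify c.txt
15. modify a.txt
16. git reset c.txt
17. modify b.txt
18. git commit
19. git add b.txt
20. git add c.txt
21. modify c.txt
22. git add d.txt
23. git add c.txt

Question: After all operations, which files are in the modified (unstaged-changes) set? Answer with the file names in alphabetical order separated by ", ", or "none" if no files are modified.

Answer: a.txt

Derivation:
After op 1 (modify d.txt): modified={d.txt} staged={none}
After op 2 (modify a.txt): modified={a.txt, d.txt} staged={none}
After op 3 (modify a.txt): modified={a.txt, d.txt} staged={none}
After op 4 (modify b.txt): modified={a.txt, b.txt, d.txt} staged={none}
After op 5 (modify c.txt): modified={a.txt, b.txt, c.txt, d.txt} staged={none}
After op 6 (git add b.txt): modified={a.txt, c.txt, d.txt} staged={b.txt}
After op 7 (git add d.txt): modified={a.txt, c.txt} staged={b.txt, d.txt}
After op 8 (git reset d.txt): modified={a.txt, c.txt, d.txt} staged={b.txt}
After op 9 (git add d.txt): modified={a.txt, c.txt} staged={b.txt, d.txt}
After op 10 (git add a.txt): modified={c.txt} staged={a.txt, b.txt, d.txt}
After op 11 (modify d.txt): modified={c.txt, d.txt} staged={a.txt, b.txt, d.txt}
After op 12 (git commit): modified={c.txt, d.txt} staged={none}
After op 13 (git add c.txt): modified={d.txt} staged={c.txt}
After op 14 (modify c.txt): modified={c.txt, d.txt} staged={c.txt}
After op 15 (modify a.txt): modified={a.txt, c.txt, d.txt} staged={c.txt}
After op 16 (git reset c.txt): modified={a.txt, c.txt, d.txt} staged={none}
After op 17 (modify b.txt): modified={a.txt, b.txt, c.txt, d.txt} staged={none}
After op 18 (git commit): modified={a.txt, b.txt, c.txt, d.txt} staged={none}
After op 19 (git add b.txt): modified={a.txt, c.txt, d.txt} staged={b.txt}
After op 20 (git add c.txt): modified={a.txt, d.txt} staged={b.txt, c.txt}
After op 21 (modify c.txt): modified={a.txt, c.txt, d.txt} staged={b.txt, c.txt}
After op 22 (git add d.txt): modified={a.txt, c.txt} staged={b.txt, c.txt, d.txt}
After op 23 (git add c.txt): modified={a.txt} staged={b.txt, c.txt, d.txt}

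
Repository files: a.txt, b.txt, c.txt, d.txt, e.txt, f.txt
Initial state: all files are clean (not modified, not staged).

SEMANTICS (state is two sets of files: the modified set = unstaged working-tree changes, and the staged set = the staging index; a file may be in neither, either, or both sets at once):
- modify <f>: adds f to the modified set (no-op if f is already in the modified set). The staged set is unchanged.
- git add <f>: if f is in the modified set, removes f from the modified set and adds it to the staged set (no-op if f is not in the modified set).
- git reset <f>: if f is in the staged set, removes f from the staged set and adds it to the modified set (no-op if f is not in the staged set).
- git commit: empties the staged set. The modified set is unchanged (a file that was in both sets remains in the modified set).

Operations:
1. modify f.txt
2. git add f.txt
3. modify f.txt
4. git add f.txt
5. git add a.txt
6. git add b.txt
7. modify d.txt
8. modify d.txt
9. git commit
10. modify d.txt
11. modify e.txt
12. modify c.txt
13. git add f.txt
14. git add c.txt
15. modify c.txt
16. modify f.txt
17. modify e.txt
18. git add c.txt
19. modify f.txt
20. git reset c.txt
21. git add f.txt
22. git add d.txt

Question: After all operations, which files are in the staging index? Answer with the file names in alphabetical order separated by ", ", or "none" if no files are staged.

Answer: d.txt, f.txt

Derivation:
After op 1 (modify f.txt): modified={f.txt} staged={none}
After op 2 (git add f.txt): modified={none} staged={f.txt}
After op 3 (modify f.txt): modified={f.txt} staged={f.txt}
After op 4 (git add f.txt): modified={none} staged={f.txt}
After op 5 (git add a.txt): modified={none} staged={f.txt}
After op 6 (git add b.txt): modified={none} staged={f.txt}
After op 7 (modify d.txt): modified={d.txt} staged={f.txt}
After op 8 (modify d.txt): modified={d.txt} staged={f.txt}
After op 9 (git commit): modified={d.txt} staged={none}
After op 10 (modify d.txt): modified={d.txt} staged={none}
After op 11 (modify e.txt): modified={d.txt, e.txt} staged={none}
After op 12 (modify c.txt): modified={c.txt, d.txt, e.txt} staged={none}
After op 13 (git add f.txt): modified={c.txt, d.txt, e.txt} staged={none}
After op 14 (git add c.txt): modified={d.txt, e.txt} staged={c.txt}
After op 15 (modify c.txt): modified={c.txt, d.txt, e.txt} staged={c.txt}
After op 16 (modify f.txt): modified={c.txt, d.txt, e.txt, f.txt} staged={c.txt}
After op 17 (modify e.txt): modified={c.txt, d.txt, e.txt, f.txt} staged={c.txt}
After op 18 (git add c.txt): modified={d.txt, e.txt, f.txt} staged={c.txt}
After op 19 (modify f.txt): modified={d.txt, e.txt, f.txt} staged={c.txt}
After op 20 (git reset c.txt): modified={c.txt, d.txt, e.txt, f.txt} staged={none}
After op 21 (git add f.txt): modified={c.txt, d.txt, e.txt} staged={f.txt}
After op 22 (git add d.txt): modified={c.txt, e.txt} staged={d.txt, f.txt}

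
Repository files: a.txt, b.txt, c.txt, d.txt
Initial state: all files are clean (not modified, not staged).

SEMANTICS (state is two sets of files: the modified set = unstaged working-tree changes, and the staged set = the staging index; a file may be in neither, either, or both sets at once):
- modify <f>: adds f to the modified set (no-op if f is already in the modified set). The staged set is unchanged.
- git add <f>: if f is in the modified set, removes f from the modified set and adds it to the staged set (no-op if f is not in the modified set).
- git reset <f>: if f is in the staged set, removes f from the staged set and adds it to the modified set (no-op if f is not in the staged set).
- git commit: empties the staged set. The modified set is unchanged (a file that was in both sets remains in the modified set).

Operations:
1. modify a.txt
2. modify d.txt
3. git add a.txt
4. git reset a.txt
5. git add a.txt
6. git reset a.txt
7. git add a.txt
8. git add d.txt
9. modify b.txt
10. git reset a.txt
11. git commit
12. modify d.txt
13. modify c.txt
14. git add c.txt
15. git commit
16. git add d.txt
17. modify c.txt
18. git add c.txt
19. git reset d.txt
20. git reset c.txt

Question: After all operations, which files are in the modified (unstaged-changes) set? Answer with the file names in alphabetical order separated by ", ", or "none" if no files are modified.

Answer: a.txt, b.txt, c.txt, d.txt

Derivation:
After op 1 (modify a.txt): modified={a.txt} staged={none}
After op 2 (modify d.txt): modified={a.txt, d.txt} staged={none}
After op 3 (git add a.txt): modified={d.txt} staged={a.txt}
After op 4 (git reset a.txt): modified={a.txt, d.txt} staged={none}
After op 5 (git add a.txt): modified={d.txt} staged={a.txt}
After op 6 (git reset a.txt): modified={a.txt, d.txt} staged={none}
After op 7 (git add a.txt): modified={d.txt} staged={a.txt}
After op 8 (git add d.txt): modified={none} staged={a.txt, d.txt}
After op 9 (modify b.txt): modified={b.txt} staged={a.txt, d.txt}
After op 10 (git reset a.txt): modified={a.txt, b.txt} staged={d.txt}
After op 11 (git commit): modified={a.txt, b.txt} staged={none}
After op 12 (modify d.txt): modified={a.txt, b.txt, d.txt} staged={none}
After op 13 (modify c.txt): modified={a.txt, b.txt, c.txt, d.txt} staged={none}
After op 14 (git add c.txt): modified={a.txt, b.txt, d.txt} staged={c.txt}
After op 15 (git commit): modified={a.txt, b.txt, d.txt} staged={none}
After op 16 (git add d.txt): modified={a.txt, b.txt} staged={d.txt}
After op 17 (modify c.txt): modified={a.txt, b.txt, c.txt} staged={d.txt}
After op 18 (git add c.txt): modified={a.txt, b.txt} staged={c.txt, d.txt}
After op 19 (git reset d.txt): modified={a.txt, b.txt, d.txt} staged={c.txt}
After op 20 (git reset c.txt): modified={a.txt, b.txt, c.txt, d.txt} staged={none}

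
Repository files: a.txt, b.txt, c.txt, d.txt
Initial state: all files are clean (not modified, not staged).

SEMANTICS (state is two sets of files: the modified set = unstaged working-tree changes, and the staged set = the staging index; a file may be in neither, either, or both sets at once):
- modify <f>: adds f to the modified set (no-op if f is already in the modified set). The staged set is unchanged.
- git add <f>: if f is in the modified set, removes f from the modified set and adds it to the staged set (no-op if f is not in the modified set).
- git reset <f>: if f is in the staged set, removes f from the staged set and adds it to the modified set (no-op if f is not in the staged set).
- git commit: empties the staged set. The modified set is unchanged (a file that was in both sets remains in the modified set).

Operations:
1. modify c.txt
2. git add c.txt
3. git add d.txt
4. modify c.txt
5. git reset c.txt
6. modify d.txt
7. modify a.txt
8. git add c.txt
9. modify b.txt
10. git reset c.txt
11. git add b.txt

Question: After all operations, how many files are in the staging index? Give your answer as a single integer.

Answer: 1

Derivation:
After op 1 (modify c.txt): modified={c.txt} staged={none}
After op 2 (git add c.txt): modified={none} staged={c.txt}
After op 3 (git add d.txt): modified={none} staged={c.txt}
After op 4 (modify c.txt): modified={c.txt} staged={c.txt}
After op 5 (git reset c.txt): modified={c.txt} staged={none}
After op 6 (modify d.txt): modified={c.txt, d.txt} staged={none}
After op 7 (modify a.txt): modified={a.txt, c.txt, d.txt} staged={none}
After op 8 (git add c.txt): modified={a.txt, d.txt} staged={c.txt}
After op 9 (modify b.txt): modified={a.txt, b.txt, d.txt} staged={c.txt}
After op 10 (git reset c.txt): modified={a.txt, b.txt, c.txt, d.txt} staged={none}
After op 11 (git add b.txt): modified={a.txt, c.txt, d.txt} staged={b.txt}
Final staged set: {b.txt} -> count=1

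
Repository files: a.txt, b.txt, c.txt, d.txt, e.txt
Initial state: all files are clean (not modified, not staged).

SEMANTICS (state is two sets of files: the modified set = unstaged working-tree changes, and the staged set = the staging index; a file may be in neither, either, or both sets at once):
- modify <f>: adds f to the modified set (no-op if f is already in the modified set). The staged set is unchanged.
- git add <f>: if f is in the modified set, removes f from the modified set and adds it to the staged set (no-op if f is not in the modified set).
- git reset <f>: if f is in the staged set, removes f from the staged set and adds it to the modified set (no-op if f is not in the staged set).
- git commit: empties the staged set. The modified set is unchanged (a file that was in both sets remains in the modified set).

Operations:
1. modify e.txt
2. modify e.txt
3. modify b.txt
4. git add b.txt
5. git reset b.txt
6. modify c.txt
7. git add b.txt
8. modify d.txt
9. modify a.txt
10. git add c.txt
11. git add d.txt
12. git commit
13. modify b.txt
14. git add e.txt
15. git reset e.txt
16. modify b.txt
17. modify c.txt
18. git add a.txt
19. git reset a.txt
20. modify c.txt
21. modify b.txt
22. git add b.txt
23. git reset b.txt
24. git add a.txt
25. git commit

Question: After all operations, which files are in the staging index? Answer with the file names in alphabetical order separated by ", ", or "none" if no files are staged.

After op 1 (modify e.txt): modified={e.txt} staged={none}
After op 2 (modify e.txt): modified={e.txt} staged={none}
After op 3 (modify b.txt): modified={b.txt, e.txt} staged={none}
After op 4 (git add b.txt): modified={e.txt} staged={b.txt}
After op 5 (git reset b.txt): modified={b.txt, e.txt} staged={none}
After op 6 (modify c.txt): modified={b.txt, c.txt, e.txt} staged={none}
After op 7 (git add b.txt): modified={c.txt, e.txt} staged={b.txt}
After op 8 (modify d.txt): modified={c.txt, d.txt, e.txt} staged={b.txt}
After op 9 (modify a.txt): modified={a.txt, c.txt, d.txt, e.txt} staged={b.txt}
After op 10 (git add c.txt): modified={a.txt, d.txt, e.txt} staged={b.txt, c.txt}
After op 11 (git add d.txt): modified={a.txt, e.txt} staged={b.txt, c.txt, d.txt}
After op 12 (git commit): modified={a.txt, e.txt} staged={none}
After op 13 (modify b.txt): modified={a.txt, b.txt, e.txt} staged={none}
After op 14 (git add e.txt): modified={a.txt, b.txt} staged={e.txt}
After op 15 (git reset e.txt): modified={a.txt, b.txt, e.txt} staged={none}
After op 16 (modify b.txt): modified={a.txt, b.txt, e.txt} staged={none}
After op 17 (modify c.txt): modified={a.txt, b.txt, c.txt, e.txt} staged={none}
After op 18 (git add a.txt): modified={b.txt, c.txt, e.txt} staged={a.txt}
After op 19 (git reset a.txt): modified={a.txt, b.txt, c.txt, e.txt} staged={none}
After op 20 (modify c.txt): modified={a.txt, b.txt, c.txt, e.txt} staged={none}
After op 21 (modify b.txt): modified={a.txt, b.txt, c.txt, e.txt} staged={none}
After op 22 (git add b.txt): modified={a.txt, c.txt, e.txt} staged={b.txt}
After op 23 (git reset b.txt): modified={a.txt, b.txt, c.txt, e.txt} staged={none}
After op 24 (git add a.txt): modified={b.txt, c.txt, e.txt} staged={a.txt}
After op 25 (git commit): modified={b.txt, c.txt, e.txt} staged={none}

Answer: none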